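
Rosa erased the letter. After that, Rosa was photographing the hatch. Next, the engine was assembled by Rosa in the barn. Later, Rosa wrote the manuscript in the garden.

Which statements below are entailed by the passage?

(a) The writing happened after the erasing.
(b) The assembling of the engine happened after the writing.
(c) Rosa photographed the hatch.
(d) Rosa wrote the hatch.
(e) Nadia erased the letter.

(a)

(a) Entailed — the narrative places the erasing before the writing.
(b) Not entailed — the narrative places the assembling before the writing, not after.
(c) Not entailed — 'was photographing' is progressive on an accomplishment; it does not entail the completed 'photographed'.
(d) Not entailed — Rosa wrote the manuscript, not the hatch; the hatch belongs to the photographing event.
(e) Not entailed — the passage has Rosa erasing the letter, not Nadia.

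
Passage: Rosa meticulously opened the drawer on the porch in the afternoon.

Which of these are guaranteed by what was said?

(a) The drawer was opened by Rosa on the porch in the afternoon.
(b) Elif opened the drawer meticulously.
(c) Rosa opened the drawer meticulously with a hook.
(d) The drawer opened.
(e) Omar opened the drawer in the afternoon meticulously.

(a) Entailed — every conjunct here is already in the original opening event.
(b) Not entailed — the passage has Rosa opening the drawer, not Elif.
(c) Not entailed — 'with a hook' adds information not in the original event.
(d) Entailed — 'Rosa opened the drawer' is causative; it entails the inchoative 'the drawer opened'.
(e) Not entailed — the passage has Rosa opening the drawer, not Omar.

(a), (d)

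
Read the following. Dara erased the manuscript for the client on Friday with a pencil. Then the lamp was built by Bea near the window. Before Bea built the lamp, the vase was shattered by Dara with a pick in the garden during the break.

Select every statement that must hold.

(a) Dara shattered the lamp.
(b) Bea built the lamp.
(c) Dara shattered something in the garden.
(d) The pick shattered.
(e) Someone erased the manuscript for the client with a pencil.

(a) Not entailed — Dara shattered the vase, not the lamp; the lamp belongs to the building event.
(b) Entailed — the original entails any weakening of itself; this just drops 'near the window'.
(c) Entailed — every conjunct here is already in the original shattering event.
(d) Not entailed — the vase is what shattered, not the pick.
(e) Entailed — dropping 'on Friday' and generalizing the agent leaves a sub-description the original still satisfies.

(b), (c), (e)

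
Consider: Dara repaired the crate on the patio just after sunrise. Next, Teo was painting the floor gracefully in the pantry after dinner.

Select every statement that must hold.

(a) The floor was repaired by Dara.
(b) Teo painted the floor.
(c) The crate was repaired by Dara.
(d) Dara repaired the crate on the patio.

(c), (d)

(a) Not entailed — Dara repaired the crate, not the floor; the floor belongs to the painting event.
(b) Not entailed — 'was painting' is progressive on an accomplishment; it does not entail the completed 'painted'.
(c) Entailed — every conjunct here is already in the original repairing event.
(d) Entailed — every conjunct here is already in the original repairing event.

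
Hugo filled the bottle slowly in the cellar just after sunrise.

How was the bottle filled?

slowly

'slowly' marks the manner of the filling event.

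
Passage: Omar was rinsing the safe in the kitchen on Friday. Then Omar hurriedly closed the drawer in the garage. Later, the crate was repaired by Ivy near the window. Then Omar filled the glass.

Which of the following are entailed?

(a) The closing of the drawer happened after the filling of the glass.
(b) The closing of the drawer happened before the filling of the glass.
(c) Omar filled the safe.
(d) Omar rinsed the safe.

(a) Not entailed — the narrative places the closing before the filling, not after.
(b) Entailed — the narrative places the closing before the filling.
(c) Not entailed — Omar filled the glass, not the safe; the safe belongs to the rinsing event.
(d) Entailed — 'rinse' is an activity; 'was rinsing' entails that some rinsing happened, so 'rinsed' holds.

(b), (d)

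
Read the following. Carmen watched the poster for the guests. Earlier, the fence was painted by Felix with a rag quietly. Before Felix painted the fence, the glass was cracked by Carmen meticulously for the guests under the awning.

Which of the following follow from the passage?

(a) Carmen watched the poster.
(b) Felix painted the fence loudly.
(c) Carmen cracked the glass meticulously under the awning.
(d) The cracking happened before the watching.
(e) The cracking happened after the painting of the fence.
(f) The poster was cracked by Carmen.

(a) Entailed — this follows by dropping conjuncts from the watching event's description.
(b) Not entailed — 'loudly' adds a manner not in (and inconsistent with) the original.
(c) Entailed — the original entails any weakening of itself; this just drops 'for the guests'.
(d) Entailed — the narrative places the cracking before the watching.
(e) Not entailed — the narrative places the cracking before the painting, not after.
(f) Not entailed — Carmen cracked the glass, not the poster; the poster belongs to the watching event.

(a), (c), (d)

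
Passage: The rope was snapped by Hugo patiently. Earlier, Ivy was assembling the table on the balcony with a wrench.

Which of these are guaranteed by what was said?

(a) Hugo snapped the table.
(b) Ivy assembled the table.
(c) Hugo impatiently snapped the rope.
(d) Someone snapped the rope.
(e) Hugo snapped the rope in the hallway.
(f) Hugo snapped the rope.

(a) Not entailed — Hugo snapped the rope, not the table; the table belongs to the assembling event.
(b) Not entailed — 'was assembling' is progressive on an accomplishment; it does not entail the completed 'assembled'.
(c) Not entailed — 'impatiently' adds a manner not in (and inconsistent with) the original.
(d) Entailed — the original entails any weakening of itself; this just drops 'patiently' and generalizes the agent.
(e) Not entailed — 'in the hallway' adds information not in the original event.
(f) Entailed — dropping 'patiently' leaves a sub-description the original still satisfies.

(d), (f)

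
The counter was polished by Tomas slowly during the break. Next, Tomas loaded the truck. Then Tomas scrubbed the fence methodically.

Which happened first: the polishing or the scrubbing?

the polishing

The connectives place the polishing before the scrubbing.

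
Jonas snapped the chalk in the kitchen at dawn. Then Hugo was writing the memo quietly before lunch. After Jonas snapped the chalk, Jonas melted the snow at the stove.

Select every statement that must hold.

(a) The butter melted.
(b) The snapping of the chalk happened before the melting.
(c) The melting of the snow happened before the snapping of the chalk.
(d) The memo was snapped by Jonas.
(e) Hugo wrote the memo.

(a) Not entailed — the snow is what melted, not the butter.
(b) Entailed — the narrative places the snapping before the melting.
(c) Not entailed — the narrative places the snapping before the melting, not after.
(d) Not entailed — Jonas snapped the chalk, not the memo; the memo belongs to the writing event.
(e) Not entailed — 'was writing' is progressive on an accomplishment; it does not entail the completed 'wrote'.

(b)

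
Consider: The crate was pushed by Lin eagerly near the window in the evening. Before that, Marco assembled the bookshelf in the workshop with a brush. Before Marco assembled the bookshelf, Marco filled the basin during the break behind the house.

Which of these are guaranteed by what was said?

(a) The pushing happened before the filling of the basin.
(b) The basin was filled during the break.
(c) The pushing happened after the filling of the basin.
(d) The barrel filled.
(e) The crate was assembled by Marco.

(b), (c)

(a) Not entailed — the narrative places the filling before the pushing, not after.
(b) Entailed — the original entails any weakening of itself; this just drops 'behind the house' and generalizes the agent.
(c) Entailed — the narrative places the filling before the pushing.
(d) Not entailed — the basin is what filled, not the barrel.
(e) Not entailed — Marco assembled the bookshelf, not the crate; the crate belongs to the pushing event.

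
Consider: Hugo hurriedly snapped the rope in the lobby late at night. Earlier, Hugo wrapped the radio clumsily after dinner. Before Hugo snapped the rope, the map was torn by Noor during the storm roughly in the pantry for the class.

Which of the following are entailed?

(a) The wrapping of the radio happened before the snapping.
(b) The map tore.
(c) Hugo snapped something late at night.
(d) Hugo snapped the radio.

(a) Entailed — the narrative places the wrapping before the snapping.
(b) Entailed — 'Noor tore the map' is causative; it entails the inchoative 'the map tore'.
(c) Entailed — this follows by dropping conjuncts from the snapping event's description.
(d) Not entailed — Hugo snapped the rope, not the radio; the radio belongs to the wrapping event.

(a), (b), (c)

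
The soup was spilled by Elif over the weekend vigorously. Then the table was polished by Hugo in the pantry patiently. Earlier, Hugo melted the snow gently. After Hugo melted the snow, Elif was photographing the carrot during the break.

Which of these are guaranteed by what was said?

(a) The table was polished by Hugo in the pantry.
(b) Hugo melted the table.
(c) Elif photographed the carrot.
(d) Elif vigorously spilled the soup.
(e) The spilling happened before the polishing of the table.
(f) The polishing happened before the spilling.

(a), (d), (e)

(a) Entailed — dropping 'patiently' leaves a sub-description the original still satisfies.
(b) Not entailed — Hugo melted the snow, not the table; the table belongs to the polishing event.
(c) Not entailed — 'was photographing' is progressive on an accomplishment; it does not entail the completed 'photographed'.
(d) Entailed — every conjunct here is already in the original spilling event.
(e) Entailed — the narrative places the spilling before the polishing.
(f) Not entailed — the narrative places the spilling before the polishing, not after.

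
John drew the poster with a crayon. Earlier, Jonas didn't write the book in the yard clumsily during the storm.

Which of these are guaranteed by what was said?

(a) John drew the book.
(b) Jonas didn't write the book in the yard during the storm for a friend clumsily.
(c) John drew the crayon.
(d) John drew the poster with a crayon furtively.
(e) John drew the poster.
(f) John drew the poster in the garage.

(b), (e)

(a) Not entailed — John drew the poster, not the book; the book belongs to the writing event.
(b) Entailed — under negation, adding a further restriction is entailed: if no such writing event occurred, none occurred for a friend either.
(c) Not entailed — the crayon is the instrument, not what was drawn.
(d) Not entailed — 'furtively' adds information not in the original event.
(e) Entailed — the original entails any weakening of itself; this just drops 'with a crayon'.
(f) Not entailed — 'in the garage' adds information not in the original event.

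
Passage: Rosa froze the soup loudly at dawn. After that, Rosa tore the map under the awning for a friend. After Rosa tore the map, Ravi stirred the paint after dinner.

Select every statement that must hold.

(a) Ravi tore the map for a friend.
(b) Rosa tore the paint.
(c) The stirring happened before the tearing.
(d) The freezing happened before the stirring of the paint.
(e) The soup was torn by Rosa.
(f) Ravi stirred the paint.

(d), (f)

(a) Not entailed — the passage has Rosa tearing the map, not Ravi.
(b) Not entailed — Rosa tore the map, not the paint; the paint belongs to the stirring event.
(c) Not entailed — the narrative places the tearing before the stirring, not after.
(d) Entailed — the narrative places the freezing before the stirring.
(e) Not entailed — Rosa tore the map, not the soup; the soup belongs to the freezing event.
(f) Entailed — the original entails any weakening of itself; this just drops 'after dinner'.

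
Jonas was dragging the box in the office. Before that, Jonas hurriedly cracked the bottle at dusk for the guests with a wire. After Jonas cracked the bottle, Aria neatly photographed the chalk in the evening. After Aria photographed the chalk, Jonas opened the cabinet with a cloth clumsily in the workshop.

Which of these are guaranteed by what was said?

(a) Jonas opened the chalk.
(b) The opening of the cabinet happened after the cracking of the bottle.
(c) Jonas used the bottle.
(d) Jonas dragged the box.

(a) Not entailed — Jonas opened the cabinet, not the chalk; the chalk belongs to the photographing event.
(b) Entailed — the narrative places the cracking before the opening.
(c) Not entailed — the bottle is the patient, not an instrument — Jonas used a wire.
(d) Entailed — 'drag' is an activity; 'was dragging' entails that some dragging happened, so 'dragged' holds.

(b), (d)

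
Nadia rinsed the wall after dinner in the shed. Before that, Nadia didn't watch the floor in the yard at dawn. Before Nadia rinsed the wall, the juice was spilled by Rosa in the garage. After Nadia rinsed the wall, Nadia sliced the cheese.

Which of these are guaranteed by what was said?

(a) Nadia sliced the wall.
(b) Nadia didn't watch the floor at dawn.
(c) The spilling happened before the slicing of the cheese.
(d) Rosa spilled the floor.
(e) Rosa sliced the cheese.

(a) Not entailed — Nadia sliced the cheese, not the wall; the wall belongs to the rinsing event.
(b) Not entailed — dropping 'in the yard' under negation is not valid — the original leaves open that Nadia watched the floor some other way.
(c) Entailed — the narrative places the spilling before the slicing.
(d) Not entailed — Rosa spilled the juice, not the floor; the floor belongs to the watching event.
(e) Not entailed — the passage has Nadia slicing the cheese, not Rosa.

(c)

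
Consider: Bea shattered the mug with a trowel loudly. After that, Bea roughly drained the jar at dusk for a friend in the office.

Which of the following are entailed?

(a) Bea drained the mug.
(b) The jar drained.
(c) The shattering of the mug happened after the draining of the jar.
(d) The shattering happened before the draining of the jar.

(a) Not entailed — Bea drained the jar, not the mug; the mug belongs to the shattering event.
(b) Entailed — 'Bea drained the jar' is causative; it entails the inchoative 'the jar drained'.
(c) Not entailed — the narrative places the shattering before the draining, not after.
(d) Entailed — the narrative places the shattering before the draining.

(b), (d)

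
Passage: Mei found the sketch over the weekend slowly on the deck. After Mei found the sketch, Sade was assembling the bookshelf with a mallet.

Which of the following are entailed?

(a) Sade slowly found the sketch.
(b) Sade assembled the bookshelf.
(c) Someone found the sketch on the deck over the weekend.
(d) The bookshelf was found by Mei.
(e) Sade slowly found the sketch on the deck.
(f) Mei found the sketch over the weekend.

(a) Not entailed — the passage has Mei finding the sketch, not Sade.
(b) Not entailed — 'was assembling' is progressive on an accomplishment; it does not entail the completed 'assembled'.
(c) Entailed — this follows by dropping conjuncts from the finding event's description.
(d) Not entailed — Mei found the sketch, not the bookshelf; the bookshelf belongs to the assembling event.
(e) Not entailed — the passage has Mei finding the sketch, not Sade.
(f) Entailed — this follows by dropping conjuncts from the finding event's description.

(c), (f)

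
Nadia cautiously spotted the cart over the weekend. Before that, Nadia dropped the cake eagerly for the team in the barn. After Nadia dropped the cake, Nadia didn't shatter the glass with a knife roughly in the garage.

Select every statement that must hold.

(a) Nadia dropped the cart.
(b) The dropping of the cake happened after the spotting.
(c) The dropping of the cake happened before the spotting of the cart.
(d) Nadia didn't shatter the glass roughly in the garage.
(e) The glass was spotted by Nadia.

(a) Not entailed — Nadia dropped the cake, not the cart; the cart belongs to the spotting event.
(b) Not entailed — the narrative places the dropping before the spotting, not after.
(c) Entailed — the narrative places the dropping before the spotting.
(d) Not entailed — dropping 'with a knife' under negation is not valid — the original leaves open that Nadia shattered the glass some other way.
(e) Not entailed — Nadia spotted the cart, not the glass; the glass belongs to the shattering event.

(c)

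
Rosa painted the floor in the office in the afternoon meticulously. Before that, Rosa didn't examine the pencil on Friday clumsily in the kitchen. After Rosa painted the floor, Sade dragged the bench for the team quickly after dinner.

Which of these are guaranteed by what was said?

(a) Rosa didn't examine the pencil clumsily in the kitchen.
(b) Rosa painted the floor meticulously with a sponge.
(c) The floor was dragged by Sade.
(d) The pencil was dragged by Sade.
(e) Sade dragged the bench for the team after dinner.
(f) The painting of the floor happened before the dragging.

(a) Not entailed — dropping 'on Friday' under negation is not valid — the original leaves open that Rosa examined the pencil some other way.
(b) Not entailed — 'with a sponge' adds information not in the original event.
(c) Not entailed — Sade dragged the bench, not the floor; the floor belongs to the painting event.
(d) Not entailed — Sade dragged the bench, not the pencil; the pencil belongs to the examining event.
(e) Entailed — this follows by dropping conjuncts from the dragging event's description.
(f) Entailed — the narrative places the painting before the dragging.

(e), (f)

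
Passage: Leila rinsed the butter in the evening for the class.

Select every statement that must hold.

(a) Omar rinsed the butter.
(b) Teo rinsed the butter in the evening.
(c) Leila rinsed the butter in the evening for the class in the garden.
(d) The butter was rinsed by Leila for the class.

(a) Not entailed — the passage has Leila rinsing the butter, not Omar.
(b) Not entailed — the passage has Leila rinsing the butter, not Teo.
(c) Not entailed — 'in the garden' adds information not in the original event.
(d) Entailed — this follows by dropping conjuncts from the rinsing event's description.

(d)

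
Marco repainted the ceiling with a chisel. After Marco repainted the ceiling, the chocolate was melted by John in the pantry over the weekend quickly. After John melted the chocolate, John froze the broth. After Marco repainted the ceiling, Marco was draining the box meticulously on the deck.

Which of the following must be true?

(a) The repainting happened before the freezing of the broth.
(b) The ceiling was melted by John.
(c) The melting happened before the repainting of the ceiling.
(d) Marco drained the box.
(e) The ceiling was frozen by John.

(a)

(a) Entailed — the narrative places the repainting before the freezing.
(b) Not entailed — John melted the chocolate, not the ceiling; the ceiling belongs to the repainting event.
(c) Not entailed — the narrative places the repainting before the melting, not after.
(d) Not entailed — 'was draining' is progressive on an accomplishment; it does not entail the completed 'drained'.
(e) Not entailed — John froze the broth, not the ceiling; the ceiling belongs to the repainting event.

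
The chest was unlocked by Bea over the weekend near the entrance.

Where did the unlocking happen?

near the entrance

'near the entrance' marks the location of the unlocking event.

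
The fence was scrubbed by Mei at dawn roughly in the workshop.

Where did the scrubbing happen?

'in the workshop' marks the location of the scrubbing event.

in the workshop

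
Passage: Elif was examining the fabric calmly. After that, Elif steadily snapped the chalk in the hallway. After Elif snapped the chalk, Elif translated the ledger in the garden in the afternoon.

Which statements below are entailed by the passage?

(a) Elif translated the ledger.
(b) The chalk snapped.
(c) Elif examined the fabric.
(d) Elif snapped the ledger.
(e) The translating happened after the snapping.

(a), (b), (c), (e)

(a) Entailed — every conjunct here is already in the original translating event.
(b) Entailed — 'Elif snapped the chalk' is causative; it entails the inchoative 'the chalk snapped'.
(c) Entailed — 'examine' is an activity; 'was examining' entails that some examining happened, so 'examined' holds.
(d) Not entailed — Elif snapped the chalk, not the ledger; the ledger belongs to the translating event.
(e) Entailed — the narrative places the snapping before the translating.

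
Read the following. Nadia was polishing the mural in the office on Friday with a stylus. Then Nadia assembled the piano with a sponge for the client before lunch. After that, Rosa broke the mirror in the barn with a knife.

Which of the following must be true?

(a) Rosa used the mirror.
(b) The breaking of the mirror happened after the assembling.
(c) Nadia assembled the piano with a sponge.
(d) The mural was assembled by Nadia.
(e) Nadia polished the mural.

(b), (c), (e)

(a) Not entailed — the mirror is the patient, not an instrument — Rosa used a knife.
(b) Entailed — the narrative places the assembling before the breaking.
(c) Entailed — this follows by dropping conjuncts from the assembling event's description.
(d) Not entailed — Nadia assembled the piano, not the mural; the mural belongs to the polishing event.
(e) Entailed — 'polish' is an activity; 'was polishing' entails that some polishing happened, so 'polished' holds.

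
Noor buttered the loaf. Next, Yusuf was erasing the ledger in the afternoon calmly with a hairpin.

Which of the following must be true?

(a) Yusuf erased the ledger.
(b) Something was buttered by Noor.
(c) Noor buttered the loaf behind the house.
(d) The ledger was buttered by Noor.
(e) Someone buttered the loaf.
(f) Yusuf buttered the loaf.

(b), (e)

(a) Not entailed — 'was erasing' is progressive on an accomplishment; it does not entail the completed 'erased'.
(b) Entailed — this follows by dropping conjuncts from the buttering event's description.
(c) Not entailed — 'behind the house' adds information not in the original event.
(d) Not entailed — Noor buttered the loaf, not the ledger; the ledger belongs to the erasing event.
(e) Entailed — generalizing the agent leaves a sub-description the original still satisfies.
(f) Not entailed — the passage has Noor buttering the loaf, not Yusuf.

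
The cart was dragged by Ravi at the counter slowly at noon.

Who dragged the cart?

'Ravi' marks the agent of the dragging event.

Ravi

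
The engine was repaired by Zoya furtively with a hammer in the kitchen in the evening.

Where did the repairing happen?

in the kitchen

'in the kitchen' marks the location of the repairing event.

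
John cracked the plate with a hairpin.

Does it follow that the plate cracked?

'John cracked the plate' is the causative; it entails the inchoative 'the plate cracked'.

yes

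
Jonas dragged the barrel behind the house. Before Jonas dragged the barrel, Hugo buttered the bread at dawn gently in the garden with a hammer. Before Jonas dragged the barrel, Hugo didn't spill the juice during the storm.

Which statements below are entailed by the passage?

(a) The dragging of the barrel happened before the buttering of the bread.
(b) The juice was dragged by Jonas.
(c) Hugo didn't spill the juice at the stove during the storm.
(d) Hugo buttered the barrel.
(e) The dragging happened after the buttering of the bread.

(c), (e)

(a) Not entailed — the narrative places the buttering before the dragging, not after.
(b) Not entailed — Jonas dragged the barrel, not the juice; the juice belongs to the spilling event.
(c) Entailed — under negation, adding a further restriction is entailed: if no such spilling event occurred, none occurred at the stove either.
(d) Not entailed — Hugo buttered the bread, not the barrel; the barrel belongs to the dragging event.
(e) Entailed — the narrative places the buttering before the dragging.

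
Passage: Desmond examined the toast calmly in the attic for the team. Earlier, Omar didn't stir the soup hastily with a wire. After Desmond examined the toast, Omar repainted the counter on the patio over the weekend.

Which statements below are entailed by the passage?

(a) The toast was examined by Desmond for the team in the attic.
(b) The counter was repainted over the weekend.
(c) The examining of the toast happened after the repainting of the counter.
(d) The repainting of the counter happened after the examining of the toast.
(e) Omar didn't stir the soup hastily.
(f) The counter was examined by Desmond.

(a), (b), (d)

(a) Entailed — dropping 'calmly' leaves a sub-description the original still satisfies.
(b) Entailed — the original entails any weakening of itself; this just drops 'on the patio' and generalizes the agent.
(c) Not entailed — the narrative places the examining before the repainting, not after.
(d) Entailed — the narrative places the examining before the repainting.
(e) Not entailed — dropping 'with a wire' under negation is not valid — the original leaves open that Omar stirred the soup some other way.
(f) Not entailed — Desmond examined the toast, not the counter; the counter belongs to the repainting event.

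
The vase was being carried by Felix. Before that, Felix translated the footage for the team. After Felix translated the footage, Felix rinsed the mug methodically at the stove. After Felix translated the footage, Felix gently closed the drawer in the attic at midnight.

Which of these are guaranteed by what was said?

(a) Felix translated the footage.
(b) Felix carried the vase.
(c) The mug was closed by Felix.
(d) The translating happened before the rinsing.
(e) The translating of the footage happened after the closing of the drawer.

(a) Entailed — every conjunct here is already in the original translating event.
(b) Entailed — 'carry' is an activity; 'was carrying' entails that some carrying happened, so 'carried' holds.
(c) Not entailed — Felix closed the drawer, not the mug; the mug belongs to the rinsing event.
(d) Entailed — the narrative places the translating before the rinsing.
(e) Not entailed — the narrative places the translating before the closing, not after.

(a), (b), (d)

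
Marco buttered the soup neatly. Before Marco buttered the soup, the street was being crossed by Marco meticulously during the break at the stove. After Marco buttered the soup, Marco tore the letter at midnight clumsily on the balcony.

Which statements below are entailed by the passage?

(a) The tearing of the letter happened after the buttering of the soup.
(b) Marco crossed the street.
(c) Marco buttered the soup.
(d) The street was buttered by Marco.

(a), (c)

(a) Entailed — the narrative places the buttering before the tearing.
(b) Not entailed — 'was crossing' is progressive on an accomplishment; it does not entail the completed 'crossed'.
(c) Entailed — every conjunct here is already in the original buttering event.
(d) Not entailed — Marco buttered the soup, not the street; the street belongs to the crossing event.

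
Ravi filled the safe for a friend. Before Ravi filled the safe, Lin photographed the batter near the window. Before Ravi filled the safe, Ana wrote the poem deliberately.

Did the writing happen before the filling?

yes

The narrative orders the writing before the filling.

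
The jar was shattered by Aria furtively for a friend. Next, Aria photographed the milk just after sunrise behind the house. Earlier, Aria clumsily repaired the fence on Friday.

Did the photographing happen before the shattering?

The narrative orders the shattering before the photographing.

no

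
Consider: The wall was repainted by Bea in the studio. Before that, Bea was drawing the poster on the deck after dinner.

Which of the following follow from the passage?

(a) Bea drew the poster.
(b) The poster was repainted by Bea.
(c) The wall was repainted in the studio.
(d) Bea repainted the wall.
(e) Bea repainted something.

(c), (d), (e)

(a) Not entailed — 'was drawing' is progressive on an accomplishment; it does not entail the completed 'drew'.
(b) Not entailed — Bea repainted the wall, not the poster; the poster belongs to the drawing event.
(c) Entailed — generalizing the agent leaves a sub-description the original still satisfies.
(d) Entailed — dropping 'in the studio' leaves a sub-description the original still satisfies.
(e) Entailed — the original entails any weakening of itself; this just drops 'in the studio' and generalizes the patient.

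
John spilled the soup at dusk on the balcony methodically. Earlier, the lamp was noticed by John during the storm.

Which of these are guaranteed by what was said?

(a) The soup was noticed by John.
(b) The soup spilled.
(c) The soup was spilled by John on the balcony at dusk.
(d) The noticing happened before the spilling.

(a) Not entailed — John noticed the lamp, not the soup; the soup belongs to the spilling event.
(b) Entailed — 'John spilled the soup' is causative; it entails the inchoative 'the soup spilled'.
(c) Entailed — dropping 'methodically' leaves a sub-description the original still satisfies.
(d) Entailed — the narrative places the noticing before the spilling.

(b), (c), (d)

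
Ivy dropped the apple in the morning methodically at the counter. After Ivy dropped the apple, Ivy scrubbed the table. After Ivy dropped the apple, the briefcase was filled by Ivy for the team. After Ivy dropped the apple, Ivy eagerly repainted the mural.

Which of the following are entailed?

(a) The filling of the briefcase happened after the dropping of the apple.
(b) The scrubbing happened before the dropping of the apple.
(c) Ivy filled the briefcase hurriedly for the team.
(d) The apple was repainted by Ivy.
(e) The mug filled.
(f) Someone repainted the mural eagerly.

(a) Entailed — the narrative places the dropping before the filling.
(b) Not entailed — the narrative places the dropping before the scrubbing, not after.
(c) Not entailed — 'hurriedly' adds information not in the original event.
(d) Not entailed — Ivy repainted the mural, not the apple; the apple belongs to the dropping event.
(e) Not entailed — the briefcase is what filled, not the mug.
(f) Entailed — generalizing the agent leaves a sub-description the original still satisfies.

(a), (f)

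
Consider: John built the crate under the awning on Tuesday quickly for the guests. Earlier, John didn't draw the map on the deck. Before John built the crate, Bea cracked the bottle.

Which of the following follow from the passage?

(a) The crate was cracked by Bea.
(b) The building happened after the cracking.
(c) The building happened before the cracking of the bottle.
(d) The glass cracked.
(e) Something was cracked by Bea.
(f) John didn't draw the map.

(b), (e)

(a) Not entailed — Bea cracked the bottle, not the crate; the crate belongs to the building event.
(b) Entailed — the narrative places the cracking before the building.
(c) Not entailed — the narrative places the cracking before the building, not after.
(d) Not entailed — the bottle is what cracked, not the glass.
(e) Entailed — this follows by dropping conjuncts from the cracking event's description.
(f) Not entailed — dropping 'on the deck' under negation is not valid — the original leaves open that John drew the map some other way.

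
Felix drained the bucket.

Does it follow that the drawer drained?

Nothing is said about any drawer; only the bucket is affected.

no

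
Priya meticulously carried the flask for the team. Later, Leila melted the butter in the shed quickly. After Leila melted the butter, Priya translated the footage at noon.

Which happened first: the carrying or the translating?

the carrying

The connectives place the carrying before the translating.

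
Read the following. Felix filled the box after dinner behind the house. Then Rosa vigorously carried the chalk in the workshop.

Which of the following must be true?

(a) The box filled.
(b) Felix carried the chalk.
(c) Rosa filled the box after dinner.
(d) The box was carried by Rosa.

(a)

(a) Entailed — 'Felix filled the box' is causative; it entails the inchoative 'the box filled'.
(b) Not entailed — the passage has Rosa carrying the chalk, not Felix.
(c) Not entailed — the passage has Felix filling the box, not Rosa.
(d) Not entailed — Rosa carried the chalk, not the box; the box belongs to the filling event.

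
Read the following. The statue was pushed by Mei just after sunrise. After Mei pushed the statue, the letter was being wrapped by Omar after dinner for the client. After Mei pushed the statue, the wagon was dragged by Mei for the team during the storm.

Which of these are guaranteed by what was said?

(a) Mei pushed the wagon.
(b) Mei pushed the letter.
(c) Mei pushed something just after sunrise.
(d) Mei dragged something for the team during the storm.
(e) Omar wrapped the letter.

(a) Not entailed — Mei pushed the statue, not the wagon; the wagon belongs to the dragging event.
(b) Not entailed — Mei pushed the statue, not the letter; the letter belongs to the wrapping event.
(c) Entailed — every conjunct here is already in the original pushing event.
(d) Entailed — the original entails any weakening of itself; this just generalizes the patient.
(e) Not entailed — 'was wrapping' is progressive on an accomplishment; it does not entail the completed 'wrapped'.

(c), (d)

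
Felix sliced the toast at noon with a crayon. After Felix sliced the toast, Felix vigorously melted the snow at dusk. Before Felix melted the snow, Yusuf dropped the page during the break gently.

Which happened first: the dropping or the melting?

The connectives place the dropping before the melting.

the dropping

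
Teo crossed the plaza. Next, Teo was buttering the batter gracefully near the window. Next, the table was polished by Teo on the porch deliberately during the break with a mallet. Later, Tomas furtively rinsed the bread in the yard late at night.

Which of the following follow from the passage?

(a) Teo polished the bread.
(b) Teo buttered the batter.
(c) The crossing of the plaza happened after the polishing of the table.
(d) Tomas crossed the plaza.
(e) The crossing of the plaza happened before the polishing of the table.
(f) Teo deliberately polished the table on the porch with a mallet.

(a) Not entailed — Teo polished the table, not the bread; the bread belongs to the rinsing event.
(b) Not entailed — 'was buttering' is progressive on an accomplishment; it does not entail the completed 'buttered'.
(c) Not entailed — the narrative places the crossing before the polishing, not after.
(d) Not entailed — the passage has Teo crossing the plaza, not Tomas.
(e) Entailed — the narrative places the crossing before the polishing.
(f) Entailed — every conjunct here is already in the original polishing event.

(e), (f)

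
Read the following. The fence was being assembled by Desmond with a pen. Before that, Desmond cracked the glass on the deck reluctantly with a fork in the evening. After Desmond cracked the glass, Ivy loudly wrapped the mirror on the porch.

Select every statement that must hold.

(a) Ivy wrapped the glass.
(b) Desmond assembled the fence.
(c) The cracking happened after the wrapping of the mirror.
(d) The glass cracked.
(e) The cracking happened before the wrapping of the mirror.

(a) Not entailed — Ivy wrapped the mirror, not the glass; the glass belongs to the cracking event.
(b) Not entailed — 'was assembling' is progressive on an accomplishment; it does not entail the completed 'assembled'.
(c) Not entailed — the narrative places the cracking before the wrapping, not after.
(d) Entailed — 'Desmond cracked the glass' is causative; it entails the inchoative 'the glass cracked'.
(e) Entailed — the narrative places the cracking before the wrapping.

(d), (e)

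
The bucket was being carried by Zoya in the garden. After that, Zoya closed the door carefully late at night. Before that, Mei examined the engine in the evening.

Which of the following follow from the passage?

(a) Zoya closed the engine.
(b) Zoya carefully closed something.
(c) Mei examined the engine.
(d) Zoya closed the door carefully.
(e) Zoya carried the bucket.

(b), (c), (d), (e)

(a) Not entailed — Zoya closed the door, not the engine; the engine belongs to the examining event.
(b) Entailed — dropping 'late at night' and generalizing the patient leaves a sub-description the original still satisfies.
(c) Entailed — dropping 'in the evening' leaves a sub-description the original still satisfies.
(d) Entailed — the original entails any weakening of itself; this just drops 'late at night'.
(e) Entailed — 'carry' is an activity; 'was carrying' entails that some carrying happened, so 'carried' holds.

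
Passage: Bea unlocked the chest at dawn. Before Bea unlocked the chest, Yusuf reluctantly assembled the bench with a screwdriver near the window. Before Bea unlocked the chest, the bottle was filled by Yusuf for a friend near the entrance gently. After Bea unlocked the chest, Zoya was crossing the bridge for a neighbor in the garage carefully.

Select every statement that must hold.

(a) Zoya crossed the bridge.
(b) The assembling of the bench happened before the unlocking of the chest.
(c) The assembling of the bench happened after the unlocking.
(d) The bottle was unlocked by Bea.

(b)

(a) Not entailed — 'was crossing' is progressive on an accomplishment; it does not entail the completed 'crossed'.
(b) Entailed — the narrative places the assembling before the unlocking.
(c) Not entailed — the narrative places the assembling before the unlocking, not after.
(d) Not entailed — Bea unlocked the chest, not the bottle; the bottle belongs to the filling event.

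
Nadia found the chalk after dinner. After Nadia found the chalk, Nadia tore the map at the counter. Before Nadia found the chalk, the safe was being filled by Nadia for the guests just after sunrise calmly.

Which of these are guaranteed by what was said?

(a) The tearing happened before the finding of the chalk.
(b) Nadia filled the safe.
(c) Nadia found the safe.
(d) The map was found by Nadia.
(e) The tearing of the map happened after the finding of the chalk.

(e)

(a) Not entailed — the narrative places the finding before the tearing, not after.
(b) Not entailed — 'was filling' is progressive on an accomplishment; it does not entail the completed 'filled'.
(c) Not entailed — Nadia found the chalk, not the safe; the safe belongs to the filling event.
(d) Not entailed — Nadia found the chalk, not the map; the map belongs to the tearing event.
(e) Entailed — the narrative places the finding before the tearing.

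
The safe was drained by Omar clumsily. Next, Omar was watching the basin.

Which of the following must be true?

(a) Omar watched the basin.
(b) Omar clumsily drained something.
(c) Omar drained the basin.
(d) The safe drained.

(a), (b), (d)

(a) Entailed — 'watch' is an activity; 'was watching' entails that some watching happened, so 'watched' holds.
(b) Entailed — the original entails any weakening of itself; this just generalizes the patient.
(c) Not entailed — Omar drained the safe, not the basin; the basin belongs to the watching event.
(d) Entailed — 'Omar drained the safe' is causative; it entails the inchoative 'the safe drained'.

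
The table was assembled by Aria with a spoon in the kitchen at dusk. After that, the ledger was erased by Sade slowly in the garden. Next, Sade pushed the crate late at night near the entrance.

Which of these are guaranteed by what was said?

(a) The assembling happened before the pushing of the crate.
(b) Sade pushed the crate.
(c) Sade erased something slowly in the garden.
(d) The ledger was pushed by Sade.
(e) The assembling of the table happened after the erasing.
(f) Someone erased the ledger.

(a), (b), (c), (f)

(a) Entailed — the narrative places the assembling before the pushing.
(b) Entailed — dropping 'near the entrance', 'late at night' leaves a sub-description the original still satisfies.
(c) Entailed — every conjunct here is already in the original erasing event.
(d) Not entailed — Sade pushed the crate, not the ledger; the ledger belongs to the erasing event.
(e) Not entailed — the narrative places the assembling before the erasing, not after.
(f) Entailed — this follows by dropping conjuncts from the erasing event's description.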